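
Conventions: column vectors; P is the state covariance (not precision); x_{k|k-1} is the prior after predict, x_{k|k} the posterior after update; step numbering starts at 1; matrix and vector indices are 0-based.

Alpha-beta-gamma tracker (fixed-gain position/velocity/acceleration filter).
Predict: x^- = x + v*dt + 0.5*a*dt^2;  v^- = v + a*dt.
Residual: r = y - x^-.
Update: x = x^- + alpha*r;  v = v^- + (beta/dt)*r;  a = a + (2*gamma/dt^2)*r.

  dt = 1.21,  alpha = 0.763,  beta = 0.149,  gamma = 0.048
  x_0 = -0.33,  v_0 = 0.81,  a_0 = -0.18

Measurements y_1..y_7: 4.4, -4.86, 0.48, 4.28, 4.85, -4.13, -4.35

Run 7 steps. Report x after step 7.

step 1: x_pred=0.5183  r=3.8817  x^+=3.4800  v^+=1.0702  a^+=0.0745
step 2: x_pred=4.8295  r=-9.6895  x^+=-2.5636  v^+=-0.0328  a^+=-0.5608
step 3: x_pred=-3.0138  r=3.4938  x^+=-0.3480  v^+=-0.2812  a^+=-0.3317
step 4: x_pred=-0.9311  r=5.2111  x^+=3.0450  v^+=-0.0409  a^+=0.0100
step 5: x_pred=3.0028  r=1.8472  x^+=4.4122  v^+=0.1986  a^+=0.1311
step 6: x_pred=4.7485  r=-8.8785  x^+=-2.0258  v^+=-0.7361  a^+=-0.4511
step 7: x_pred=-3.2466  r=-1.1034  x^+=-4.0885  v^+=-1.4177  a^+=-0.5234

x_post = -4.0885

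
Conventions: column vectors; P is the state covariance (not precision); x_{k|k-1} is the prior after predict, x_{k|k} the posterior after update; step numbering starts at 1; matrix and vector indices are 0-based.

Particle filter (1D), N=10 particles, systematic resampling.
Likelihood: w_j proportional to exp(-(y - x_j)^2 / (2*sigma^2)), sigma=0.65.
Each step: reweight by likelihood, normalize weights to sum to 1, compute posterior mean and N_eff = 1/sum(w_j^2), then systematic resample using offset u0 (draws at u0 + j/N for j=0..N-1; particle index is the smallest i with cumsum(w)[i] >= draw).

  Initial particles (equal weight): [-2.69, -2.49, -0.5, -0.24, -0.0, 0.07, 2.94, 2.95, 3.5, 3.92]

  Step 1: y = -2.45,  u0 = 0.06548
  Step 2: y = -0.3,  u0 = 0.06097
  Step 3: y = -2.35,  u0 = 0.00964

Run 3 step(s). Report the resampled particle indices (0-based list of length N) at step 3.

resampled_idx = [0, 1, 2, 3, 4, 5, 6, 7, 8, 9]

step 1: w=[0.4796, 0.5124, 0.0057, 0.0016, 0.0004, 0.0003, 0.0000, 0.0000, 0.0000, 0.0000]  mean=-2.5692  Neff=2.0300  idx=[0, 0, 0, 0, 0, 1, 1, 1, 1, 1]
step 2: w=[0.0505, 0.0505, 0.0505, 0.0505, 0.0505, 0.1495, 0.1495, 0.1495, 0.1495, 0.1495]  mean=-2.5405  Neff=8.0351  idx=[1, 3, 5, 5, 6, 7, 7, 8, 9, 9]
step 3: w=[0.0912, 0.0912, 0.1022, 0.1022, 0.1022, 0.1022, 0.1022, 0.1022, 0.1022, 0.1022]  mean=-2.5265  Neff=9.9808  idx=[0, 1, 2, 3, 4, 5, 6, 7, 8, 9]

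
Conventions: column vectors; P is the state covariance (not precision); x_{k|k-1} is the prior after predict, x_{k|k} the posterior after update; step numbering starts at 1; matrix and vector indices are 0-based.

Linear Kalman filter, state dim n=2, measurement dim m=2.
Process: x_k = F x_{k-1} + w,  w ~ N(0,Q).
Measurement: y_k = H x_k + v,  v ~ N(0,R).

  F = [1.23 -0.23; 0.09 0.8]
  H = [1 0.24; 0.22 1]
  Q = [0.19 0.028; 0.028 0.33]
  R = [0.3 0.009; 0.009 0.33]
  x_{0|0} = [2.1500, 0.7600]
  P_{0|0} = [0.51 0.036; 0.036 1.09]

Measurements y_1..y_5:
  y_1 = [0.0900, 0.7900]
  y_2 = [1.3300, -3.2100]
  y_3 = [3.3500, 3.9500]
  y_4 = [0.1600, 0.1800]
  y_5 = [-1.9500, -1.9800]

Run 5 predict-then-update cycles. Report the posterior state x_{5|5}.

step 1: x^-=[2.4697, 0.8015]  P^-=[0.9989 -0.0814; -0.0814 1.0369]  S=[1.3195 0.3919; 0.3919 1.3794]  K=[0.7781 -0.1208; -0.1010 0.7674]  nu=[-2.5721, -0.5548]  x^+=[0.5355, 0.6356]  P^+=[0.2536 -0.0886; -0.0886 0.2718]
step 2: x^-=[0.5125, 0.5566]  P^-=[0.6382 -0.0793; -0.0793 0.4933]  S=[0.9285 0.1843; 0.1843 0.8192]  K=[0.6825 -0.0790; -0.0766 0.5980]  nu=[0.6839, -3.8794]  x^+=[1.2856, -1.8157]  P^+=[0.2205 -0.0684; -0.0684 0.2117]
step 3: x^-=[1.9989, -1.3369]  P^-=[0.5734 -0.0525; -0.0525 0.4574]  S=[0.8746 0.1897; 0.1897 0.7921]  K=[0.6551 -0.0639; -0.0597 0.5772]  nu=[1.6720, 4.8471]  x^+=[2.7847, 1.3612]  P^+=[0.2107 -0.0615; -0.0615 0.2035]
step 4: x^-=[3.1121, 1.3396]  P^-=[0.5544 -0.0454; -0.0454 0.4531]  S=[0.8587 0.1919; 0.1919 0.7899]  K=[0.6464 -0.0601; -0.0546 0.5742]  nu=[-3.2736, -1.8442]  x^+=[1.1070, 0.4592]  P^+=[0.2077 -0.0597; -0.0597 0.2021]
step 5: x^-=[1.2560, 0.4670]  P^-=[0.5487 -0.0437; -0.0437 0.4524]  S=[0.8538 0.1923; 0.1923 0.7898]  K=[0.6437 -0.0592; -0.0532 0.5737]  nu=[-3.3181, -2.7233]  x^+=[-0.7186, -0.9187]  P^+=[0.2068 -0.0592; -0.0592 0.2019]

x_post = [-0.7186, -0.9187]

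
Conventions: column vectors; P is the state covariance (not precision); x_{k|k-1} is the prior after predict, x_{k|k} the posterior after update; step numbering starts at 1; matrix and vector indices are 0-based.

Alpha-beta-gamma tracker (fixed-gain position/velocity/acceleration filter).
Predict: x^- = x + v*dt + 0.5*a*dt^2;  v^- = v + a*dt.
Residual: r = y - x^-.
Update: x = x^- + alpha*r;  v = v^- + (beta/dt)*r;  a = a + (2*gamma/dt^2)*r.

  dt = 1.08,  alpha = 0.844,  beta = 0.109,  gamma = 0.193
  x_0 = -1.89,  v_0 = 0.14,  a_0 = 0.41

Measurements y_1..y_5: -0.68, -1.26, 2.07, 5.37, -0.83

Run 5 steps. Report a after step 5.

step 1: x_pred=-1.4997  r=0.8197  x^+=-0.8079  v^+=0.6655  a^+=0.6813
step 2: x_pred=0.3082  r=-1.5682  x^+=-1.0154  v^+=1.2430  a^+=0.1623
step 3: x_pred=0.4217  r=1.6483  x^+=1.8129  v^+=1.5846  a^+=0.7078
step 4: x_pred=3.9370  r=1.4330  x^+=5.1465  v^+=2.4936  a^+=1.1820
step 5: x_pred=8.5289  r=-9.3589  x^+=0.6300  v^+=2.8256  a^+=-1.9152

a_post = -1.9152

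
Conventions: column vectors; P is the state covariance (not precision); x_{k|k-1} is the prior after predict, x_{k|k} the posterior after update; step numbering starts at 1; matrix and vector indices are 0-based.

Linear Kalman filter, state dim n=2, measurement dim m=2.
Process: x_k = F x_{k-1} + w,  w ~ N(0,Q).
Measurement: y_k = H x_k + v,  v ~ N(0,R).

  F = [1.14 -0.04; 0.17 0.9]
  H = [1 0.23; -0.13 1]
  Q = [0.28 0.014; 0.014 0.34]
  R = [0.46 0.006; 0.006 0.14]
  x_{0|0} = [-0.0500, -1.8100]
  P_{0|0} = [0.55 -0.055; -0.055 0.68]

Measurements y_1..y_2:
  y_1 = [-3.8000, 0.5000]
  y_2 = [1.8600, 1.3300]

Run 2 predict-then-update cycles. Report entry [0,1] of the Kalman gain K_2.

K[0,1] = -0.1076

step 1: x^-=[0.0154, -1.6375]  P^-=[1.0009 0.0401; 0.0401 0.8899]  S=[1.5264 0.1194; 0.1194 1.0364]  K=[0.6746 -0.1646; 0.0944 0.8427]  nu=[-3.4388, 2.1395]  x^+=[-2.6568, -0.1591]  P^+=[0.3046 0.0206; 0.0206 0.1212]
step 2: x^-=[-3.0223, -0.5948]  P^-=[0.6742 0.0897; 0.0897 0.4533]  S=[1.1994 0.1096; 0.1096 0.5814]  K=[0.5891 -0.1076; 0.0939 0.7419]  nu=[5.0192, 1.5319]  x^+=[-0.2303, 1.0130]  P^+=[0.2651 0.0229; 0.0229 0.1074]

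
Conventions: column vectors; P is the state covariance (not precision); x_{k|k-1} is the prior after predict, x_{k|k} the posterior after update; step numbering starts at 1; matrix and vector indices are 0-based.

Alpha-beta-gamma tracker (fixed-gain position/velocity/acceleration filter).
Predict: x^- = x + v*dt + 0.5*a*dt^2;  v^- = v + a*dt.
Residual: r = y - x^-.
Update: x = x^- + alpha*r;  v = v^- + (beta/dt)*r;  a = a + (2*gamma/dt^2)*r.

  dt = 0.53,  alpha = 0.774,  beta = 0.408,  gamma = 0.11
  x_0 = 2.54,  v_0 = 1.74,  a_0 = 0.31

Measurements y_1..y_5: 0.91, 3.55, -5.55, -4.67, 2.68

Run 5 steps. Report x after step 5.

step 1: x_pred=3.5057  r=-2.5957  x^+=1.4966  v^+=-0.0939  a^+=-1.7230
step 2: x_pred=1.2049  r=2.3451  x^+=3.0200  v^+=0.7982  a^+=0.1137
step 3: x_pred=3.4590  r=-9.0090  x^+=-3.5140  v^+=-6.0768  a^+=-6.9421
step 4: x_pred=-7.7097  r=3.0397  x^+=-5.3570  v^+=-7.4161  a^+=-4.5615
step 5: x_pred=-9.9282  r=12.6082  x^+=-0.1694  v^+=-0.1278  a^+=5.3132

x_post = -0.1694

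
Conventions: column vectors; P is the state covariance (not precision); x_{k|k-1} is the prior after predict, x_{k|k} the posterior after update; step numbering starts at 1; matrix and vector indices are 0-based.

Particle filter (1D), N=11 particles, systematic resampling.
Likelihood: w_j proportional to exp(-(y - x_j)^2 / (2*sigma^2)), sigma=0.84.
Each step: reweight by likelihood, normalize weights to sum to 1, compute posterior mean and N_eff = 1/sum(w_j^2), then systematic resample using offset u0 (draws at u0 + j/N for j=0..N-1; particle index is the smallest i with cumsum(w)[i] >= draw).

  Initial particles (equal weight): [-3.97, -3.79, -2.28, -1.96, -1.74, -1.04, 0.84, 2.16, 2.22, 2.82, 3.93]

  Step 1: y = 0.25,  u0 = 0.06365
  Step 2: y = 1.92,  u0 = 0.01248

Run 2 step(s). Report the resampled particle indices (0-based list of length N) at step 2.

step 1: w=[0.0000, 0.0000, 0.0080, 0.0234, 0.0451, 0.2295, 0.5831, 0.0563, 0.0477, 0.0069, 0.0001]  mean=0.3556  Neff=2.4952  idx=[4, 5, 5, 6, 6, 6, 6, 6, 6, 6, 8]
step 2: w=[0.0000, 0.0005, 0.0005, 0.1092, 0.1092, 0.1092, 0.1092, 0.1092, 0.1092, 0.1092, 0.2342]  mean=1.1613  Neff=7.2246  idx=[3, 3, 4, 5, 6, 7, 8, 8, 9, 10, 10]

resampled_idx = [3, 3, 4, 5, 6, 7, 8, 8, 9, 10, 10]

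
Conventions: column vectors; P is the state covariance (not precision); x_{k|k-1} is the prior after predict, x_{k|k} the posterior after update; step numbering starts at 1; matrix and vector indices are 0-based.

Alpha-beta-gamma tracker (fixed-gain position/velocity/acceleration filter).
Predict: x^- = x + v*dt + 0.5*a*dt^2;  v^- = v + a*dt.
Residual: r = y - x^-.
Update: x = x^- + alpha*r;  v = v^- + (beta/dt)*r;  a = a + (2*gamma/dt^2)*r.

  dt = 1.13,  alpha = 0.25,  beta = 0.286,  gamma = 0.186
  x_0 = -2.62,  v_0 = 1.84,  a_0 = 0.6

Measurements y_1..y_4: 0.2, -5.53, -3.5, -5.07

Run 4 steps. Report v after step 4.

step 1: x_pred=-0.1577  r=0.3577  x^+=-0.0683  v^+=2.6085  a^+=0.7042
step 2: x_pred=3.3290  r=-8.8590  x^+=1.1142  v^+=1.1621  a^+=-1.8767
step 3: x_pred=1.2293  r=-4.7293  x^+=0.0469  v^+=-2.1555  a^+=-3.2544
step 4: x_pred=-4.4665  r=-0.6035  x^+=-4.6174  v^+=-5.9857  a^+=-3.4303

v_post = -5.9857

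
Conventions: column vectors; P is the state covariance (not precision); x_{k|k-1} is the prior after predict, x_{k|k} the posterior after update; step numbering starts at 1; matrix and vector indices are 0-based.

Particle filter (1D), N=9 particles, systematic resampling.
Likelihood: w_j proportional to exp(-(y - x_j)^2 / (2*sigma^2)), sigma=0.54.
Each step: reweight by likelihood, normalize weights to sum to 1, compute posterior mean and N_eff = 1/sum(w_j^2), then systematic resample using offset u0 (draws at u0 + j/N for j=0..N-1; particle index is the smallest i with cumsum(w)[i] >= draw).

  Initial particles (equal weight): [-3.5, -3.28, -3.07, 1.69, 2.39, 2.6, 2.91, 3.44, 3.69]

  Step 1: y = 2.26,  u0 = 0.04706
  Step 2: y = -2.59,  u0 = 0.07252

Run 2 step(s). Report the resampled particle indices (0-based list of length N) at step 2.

resampled_idx = [0, 0, 0, 0, 1, 1, 1, 1, 1]

step 1: w=[0.0000, 0.0000, 0.0000, 0.1928, 0.3270, 0.2761, 0.1631, 0.0309, 0.0101]  mean=2.4434  Neff=4.0327  idx=[3, 3, 4, 4, 4, 5, 5, 6, 6]
step 2: w=[0.5000, 0.5000, 0.0000, 0.0000, 0.0000, 0.0000, 0.0000, 0.0000, 0.0000]  mean=1.6900  Neff=2.0001  idx=[0, 0, 0, 0, 1, 1, 1, 1, 1]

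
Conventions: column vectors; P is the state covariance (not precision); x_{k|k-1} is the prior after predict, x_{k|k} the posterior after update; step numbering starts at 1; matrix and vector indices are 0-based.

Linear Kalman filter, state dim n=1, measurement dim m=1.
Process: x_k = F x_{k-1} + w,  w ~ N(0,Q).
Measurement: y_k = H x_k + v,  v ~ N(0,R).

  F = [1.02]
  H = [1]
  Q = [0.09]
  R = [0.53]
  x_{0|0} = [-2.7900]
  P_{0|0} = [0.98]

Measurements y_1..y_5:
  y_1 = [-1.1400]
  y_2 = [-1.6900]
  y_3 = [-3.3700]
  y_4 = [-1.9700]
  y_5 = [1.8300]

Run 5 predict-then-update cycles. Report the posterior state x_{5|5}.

x_post = [-0.8363]

step 1: x^-=[-2.8458]  P^-=[1.1096]  S=[1.6396]  K=[0.6767]  nu=[1.7058]  x^+=[-1.6914]  P^+=[0.3587]
step 2: x^-=[-1.7252]  P^-=[0.4632]  S=[0.9932]  K=[0.4664]  nu=[0.0352]  x^+=[-1.7088]  P^+=[0.2472]
step 3: x^-=[-1.7430]  P^-=[0.3472]  S=[0.8772]  K=[0.3958]  nu=[-1.6270]  x^+=[-2.3869]  P^+=[0.2098]
step 4: x^-=[-2.4346]  P^-=[0.3082]  S=[0.8382]  K=[0.3677]  nu=[0.4646]  x^+=[-2.2638]  P^+=[0.1949]
step 5: x^-=[-2.3091]  P^-=[0.2928]  S=[0.8228]  K=[0.3558]  nu=[4.1391]  x^+=[-0.8363]  P^+=[0.1886]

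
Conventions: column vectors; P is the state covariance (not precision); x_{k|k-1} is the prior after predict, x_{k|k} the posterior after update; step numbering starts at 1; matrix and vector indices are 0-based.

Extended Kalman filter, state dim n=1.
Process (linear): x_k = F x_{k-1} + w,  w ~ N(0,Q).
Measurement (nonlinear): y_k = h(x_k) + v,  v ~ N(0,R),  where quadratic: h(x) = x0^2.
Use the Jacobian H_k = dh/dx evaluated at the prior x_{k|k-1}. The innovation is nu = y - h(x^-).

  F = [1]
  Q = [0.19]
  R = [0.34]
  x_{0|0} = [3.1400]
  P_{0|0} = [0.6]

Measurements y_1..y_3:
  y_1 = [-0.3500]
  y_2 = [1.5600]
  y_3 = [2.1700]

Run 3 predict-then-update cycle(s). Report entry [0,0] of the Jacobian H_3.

H_jac[0,0] = 2.6294

step 1: x^-=[3.1400]  P^-=[0.7900]  H_jac=[6.2800]  S=[31.4963]  K=[0.1575]  nu=[-10.2096]  x^+=[1.5318]  P^+=[0.0085]
step 2: x^-=[1.5318]  P^-=[0.1985]  H_jac=[3.0636]  S=[2.2034]  K=[0.2760]  nu=[-0.7865]  x^+=[1.3147]  P^+=[0.0306]
step 3: x^-=[1.3147]  P^-=[0.2206]  H_jac=[2.6294]  S=[1.8655]  K=[0.3110]  nu=[0.4415]  x^+=[1.4520]  P^+=[0.0402]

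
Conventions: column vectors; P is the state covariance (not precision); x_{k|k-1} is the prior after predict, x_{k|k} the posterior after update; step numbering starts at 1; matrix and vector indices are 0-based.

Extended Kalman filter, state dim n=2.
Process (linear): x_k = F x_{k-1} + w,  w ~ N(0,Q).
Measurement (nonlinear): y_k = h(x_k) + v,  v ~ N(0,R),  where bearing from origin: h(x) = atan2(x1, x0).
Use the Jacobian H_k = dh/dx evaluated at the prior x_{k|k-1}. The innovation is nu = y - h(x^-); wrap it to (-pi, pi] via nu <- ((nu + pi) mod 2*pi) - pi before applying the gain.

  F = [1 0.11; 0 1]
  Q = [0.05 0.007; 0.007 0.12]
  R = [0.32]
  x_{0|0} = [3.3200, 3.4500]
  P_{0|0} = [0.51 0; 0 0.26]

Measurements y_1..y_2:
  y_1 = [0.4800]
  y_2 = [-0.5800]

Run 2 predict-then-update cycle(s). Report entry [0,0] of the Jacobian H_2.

H_jac[0,0] = -0.1188

step 1: x^-=[3.6995, 3.4500]  P^-=[0.5631 0.0356; 0.0356 0.3800]  H_jac=[-0.1348 0.1446]  S=[0.3368]  K=[-0.2102; 0.1489]  nu=[-0.2705]  x^+=[3.7564, 3.4097]  P^+=[0.5483 0.0461; 0.0461 0.3725]
step 2: x^-=[4.1314, 3.4097]  P^-=[0.6129 0.0941; 0.0941 0.4925]  H_jac=[-0.1188 0.1440]  S=[0.3356]  K=[-0.1766; 0.1780]  nu=[-1.2700]  x^+=[4.3557, 3.1837]  P^+=[0.6025 0.1047; 0.1047 0.4819]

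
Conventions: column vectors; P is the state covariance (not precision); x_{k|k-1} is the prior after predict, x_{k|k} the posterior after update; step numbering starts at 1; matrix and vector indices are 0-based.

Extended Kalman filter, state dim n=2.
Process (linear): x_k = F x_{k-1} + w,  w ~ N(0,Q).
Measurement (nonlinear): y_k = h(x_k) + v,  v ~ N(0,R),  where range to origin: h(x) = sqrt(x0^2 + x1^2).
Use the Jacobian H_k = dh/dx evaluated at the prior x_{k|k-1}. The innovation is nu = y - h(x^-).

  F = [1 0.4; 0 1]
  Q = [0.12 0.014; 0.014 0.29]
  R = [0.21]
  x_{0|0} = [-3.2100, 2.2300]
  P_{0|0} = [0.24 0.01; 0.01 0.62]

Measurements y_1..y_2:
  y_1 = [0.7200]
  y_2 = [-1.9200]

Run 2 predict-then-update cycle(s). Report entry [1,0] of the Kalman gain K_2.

step 1: x^-=[-2.3180, 2.2300]  P^-=[0.4672 0.2720; 0.2720 0.9100]  H_jac=[-0.7207 0.6933]  S=[0.6182]  K=[-0.2396; 0.7034]  nu=[-2.4965]  x^+=[-1.7199, 0.4739]  P^+=[0.4317 0.3762; 0.3762 0.6041]
step 2: x^-=[-1.5303, 0.4739]  P^-=[0.9493 0.6318; 0.6318 0.8941]  H_jac=[-0.9552 0.2958]  S=[0.7974]  K=[-0.9028; -0.4252]  nu=[-3.5220]  x^+=[1.6495, 1.9715]  P^+=[0.2993 0.3257; 0.3257 0.7499]

K[1,0] = -0.4252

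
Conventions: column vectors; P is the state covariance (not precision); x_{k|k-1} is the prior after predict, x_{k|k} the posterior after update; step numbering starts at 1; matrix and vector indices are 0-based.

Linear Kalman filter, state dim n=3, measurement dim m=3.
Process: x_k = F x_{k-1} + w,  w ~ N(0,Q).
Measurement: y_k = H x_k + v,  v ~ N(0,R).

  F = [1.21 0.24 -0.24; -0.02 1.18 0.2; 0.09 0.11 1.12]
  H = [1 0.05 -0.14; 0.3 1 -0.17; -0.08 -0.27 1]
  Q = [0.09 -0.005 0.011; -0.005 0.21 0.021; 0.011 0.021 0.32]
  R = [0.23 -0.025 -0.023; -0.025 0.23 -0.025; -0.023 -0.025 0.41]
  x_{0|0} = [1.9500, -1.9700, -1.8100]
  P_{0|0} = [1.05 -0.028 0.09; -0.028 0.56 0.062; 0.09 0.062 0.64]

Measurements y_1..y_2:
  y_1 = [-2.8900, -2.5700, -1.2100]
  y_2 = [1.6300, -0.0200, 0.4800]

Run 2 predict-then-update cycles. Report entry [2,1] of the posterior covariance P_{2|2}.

step 1: x^-=[2.3211, -2.7256, -2.0684]  P^-=[1.6207 0.0652 0.0988; 0.0652 1.0456 0.3152; 0.0988 0.3152 1.1710]  S=[1.8508 0.5399 -0.2210; 0.5399 1.3773 -0.1952; -0.2210 -0.1952 1.4844]  K=[0.8637 0.0645 0.1044; -0.1884 0.8224 0.0987; 0.0015 0.2121 0.7543]  nu=[-5.3644, -0.8924, 0.3082]  x^+=[-2.3373, -2.4182, -2.0334]  P^+=[0.2007 -0.0663 0.0195; -0.0663 0.2248 0.0796; 0.0195 0.0796 0.3270]
step 2: x^-=[-2.9205, -3.2134, -2.7538]  P^-=[0.3566 -0.0701 -0.0141; -0.0701 0.5767 0.2231; -0.0141 0.2231 0.7568]  S=[0.5967 0.0275 -0.1407; 0.0275 0.7442 -0.0777; -0.1407 -0.0777 1.0898]  K=[0.6074 0.0365 0.0593; -0.1305 0.7111 0.1008; -0.0382 0.1904 0.6488]  nu=[4.3257, 3.6014, 2.1325]  x^+=[-0.0354, -1.0021, -0.8500]  P^+=[0.1409 -0.0493 0.0074; -0.0493 0.1917 0.0744; 0.0074 0.0744 0.2828]

P_post[2,1] = 0.0744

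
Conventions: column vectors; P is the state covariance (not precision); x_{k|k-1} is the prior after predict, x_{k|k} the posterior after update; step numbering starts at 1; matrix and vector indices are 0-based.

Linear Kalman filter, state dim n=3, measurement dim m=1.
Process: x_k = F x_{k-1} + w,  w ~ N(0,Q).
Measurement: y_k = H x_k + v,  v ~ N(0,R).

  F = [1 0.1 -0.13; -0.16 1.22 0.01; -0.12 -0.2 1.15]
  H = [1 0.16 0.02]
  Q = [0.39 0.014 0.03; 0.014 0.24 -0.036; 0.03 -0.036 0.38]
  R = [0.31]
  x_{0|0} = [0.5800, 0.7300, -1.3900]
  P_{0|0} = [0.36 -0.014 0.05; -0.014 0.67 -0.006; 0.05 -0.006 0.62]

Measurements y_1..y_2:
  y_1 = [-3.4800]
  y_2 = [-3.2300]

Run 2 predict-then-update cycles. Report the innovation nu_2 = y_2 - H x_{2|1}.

innov = [-1.2361]

step 1: x^-=[0.8337, 0.7839, -1.8141]  P^-=[0.7515 0.0230 -0.0589; 0.0230 1.2517 -0.2015; -0.0589 -0.2015 1.2202]  S=[1.0978]  K=[0.6869; 0.1997; -0.0608]  nu=[-4.4028]  x^+=[-2.1905, -0.0953, -1.5465]  P^+=[0.2336 -0.1276 -0.0131; -0.1276 1.2079 -0.1882; -0.0131 -0.1882 1.2162]
step 2: x^-=[-1.9990, 0.2188, -1.4966]  P^-=[0.6390 -0.0020 -0.2187; -0.0020 2.0892 -0.5589; -0.2187 -0.5589 2.1241]  S=[0.9904]  K=[0.6405; 0.3242; -0.2682]  nu=[-1.2361]  x^+=[-2.7907, -0.1820, -1.1650]  P^+=[0.2327 -0.2076 -0.0486; -0.2076 1.9851 -0.4727; -0.0486 -0.4727 2.0528]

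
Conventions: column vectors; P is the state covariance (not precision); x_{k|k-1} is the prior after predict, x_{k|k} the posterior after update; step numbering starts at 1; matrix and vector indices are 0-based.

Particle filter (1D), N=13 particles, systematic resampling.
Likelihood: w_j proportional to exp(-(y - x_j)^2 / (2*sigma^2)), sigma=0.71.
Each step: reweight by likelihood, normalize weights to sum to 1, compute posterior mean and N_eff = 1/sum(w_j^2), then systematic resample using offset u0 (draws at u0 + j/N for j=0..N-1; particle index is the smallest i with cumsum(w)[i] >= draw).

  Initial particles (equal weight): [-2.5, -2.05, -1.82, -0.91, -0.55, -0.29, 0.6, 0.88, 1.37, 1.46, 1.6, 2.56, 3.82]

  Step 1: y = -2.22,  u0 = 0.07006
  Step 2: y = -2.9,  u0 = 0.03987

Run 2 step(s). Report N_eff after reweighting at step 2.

step 1: w=[0.3063, 0.3217, 0.2825, 0.0603, 0.0208, 0.0082, 0.0001, 0.0000, 0.0000, 0.0000, 0.0000, 0.0000, 0.0000]  mean=-2.0079  Neff=3.5558  idx=[0, 0, 0, 0, 1, 1, 1, 1, 2, 2, 2, 3, 5]
step 2: w=[0.1348, 0.1348, 0.1348, 0.1348, 0.0771, 0.0771, 0.0771, 0.0771, 0.0497, 0.0497, 0.0497, 0.0031, 0.0002]  mean=-2.2545  Neff=9.6267  idx=[0, 0, 1, 2, 2, 3, 3, 4, 5, 6, 7, 8, 10]

N_eff = 9.6267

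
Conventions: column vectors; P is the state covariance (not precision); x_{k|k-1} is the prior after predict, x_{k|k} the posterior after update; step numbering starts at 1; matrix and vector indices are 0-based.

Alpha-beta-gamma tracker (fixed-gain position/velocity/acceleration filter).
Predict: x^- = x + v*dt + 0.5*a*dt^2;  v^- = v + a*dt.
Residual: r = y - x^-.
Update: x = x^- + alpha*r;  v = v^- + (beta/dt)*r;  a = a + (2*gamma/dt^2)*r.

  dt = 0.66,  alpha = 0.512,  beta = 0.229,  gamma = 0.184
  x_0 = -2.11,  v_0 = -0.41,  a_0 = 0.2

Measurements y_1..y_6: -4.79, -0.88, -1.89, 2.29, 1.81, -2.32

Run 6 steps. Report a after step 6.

a_post = -4.5411

step 1: x_pred=-2.3370  r=-2.4530  x^+=-3.5930  v^+=-1.1291  a^+=-1.8723
step 2: x_pred=-4.7459  r=3.8659  x^+=-2.7666  v^+=-1.0234  a^+=1.3937
step 3: x_pred=-3.1385  r=1.2485  x^+=-2.4993  v^+=0.3296  a^+=2.4485
step 4: x_pred=-1.7485  r=4.0385  x^+=0.3192  v^+=3.3468  a^+=5.8602
step 5: x_pred=3.8045  r=-1.9945  x^+=2.7833  v^+=6.5225  a^+=4.1752
step 6: x_pred=7.9975  r=-10.3175  x^+=2.7150  v^+=5.6983  a^+=-4.5411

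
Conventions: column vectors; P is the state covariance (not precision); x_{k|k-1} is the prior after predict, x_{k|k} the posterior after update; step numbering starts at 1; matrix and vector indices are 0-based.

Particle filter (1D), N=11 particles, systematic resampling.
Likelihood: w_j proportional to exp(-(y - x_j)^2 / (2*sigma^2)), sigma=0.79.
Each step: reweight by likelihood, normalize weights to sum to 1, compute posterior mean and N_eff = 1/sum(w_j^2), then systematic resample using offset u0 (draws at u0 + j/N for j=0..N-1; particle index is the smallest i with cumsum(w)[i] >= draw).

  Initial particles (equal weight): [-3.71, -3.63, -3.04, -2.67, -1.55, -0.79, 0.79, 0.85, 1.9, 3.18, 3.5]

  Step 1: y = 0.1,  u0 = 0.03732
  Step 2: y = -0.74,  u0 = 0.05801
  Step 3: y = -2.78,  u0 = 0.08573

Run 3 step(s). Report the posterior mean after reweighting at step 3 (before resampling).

post_mean = -1.1725

step 1: w=[0.0000, 0.0000, 0.0002, 0.0010, 0.0553, 0.2598, 0.3346, 0.3122, 0.0365, 0.0002, 0.0000]  mean=0.3057  Neff=3.5547  idx=[4, 5, 5, 5, 6, 6, 6, 7, 7, 7, 7]
step 2: w=[0.1293, 0.2182, 0.2182, 0.2182, 0.0335, 0.0335, 0.0335, 0.0289, 0.0289, 0.0289, 0.0289]  mean=-0.5401  Neff=6.0129  idx=[0, 1, 1, 1, 2, 2, 3, 3, 4, 6, 9]
step 3: w=[0.5036, 0.0709, 0.0709, 0.0709, 0.0709, 0.0709, 0.0709, 0.0709, 0.0001, 0.0001, 0.0000]  mean=-1.1725  Neff=3.4629  idx=[0, 0, 0, 0, 0, 1, 2, 4, 5, 6, 7]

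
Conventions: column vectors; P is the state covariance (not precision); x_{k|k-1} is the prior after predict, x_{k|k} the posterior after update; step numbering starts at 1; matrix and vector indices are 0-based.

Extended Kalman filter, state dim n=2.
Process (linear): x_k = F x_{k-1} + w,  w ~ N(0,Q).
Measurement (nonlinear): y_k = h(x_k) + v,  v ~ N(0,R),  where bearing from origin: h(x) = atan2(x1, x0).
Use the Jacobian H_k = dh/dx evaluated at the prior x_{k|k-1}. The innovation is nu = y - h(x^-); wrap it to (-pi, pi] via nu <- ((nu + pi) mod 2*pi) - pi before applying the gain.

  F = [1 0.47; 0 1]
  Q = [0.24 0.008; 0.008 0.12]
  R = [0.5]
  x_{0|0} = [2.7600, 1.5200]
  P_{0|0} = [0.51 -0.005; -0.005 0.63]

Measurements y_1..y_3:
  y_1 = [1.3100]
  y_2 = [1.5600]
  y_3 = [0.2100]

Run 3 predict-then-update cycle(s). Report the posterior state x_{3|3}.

step 1: x^-=[3.4744, 1.5200]  P^-=[0.8845 0.2991; 0.2991 0.7500]  H_jac=[-0.1057 0.2416]  S=[0.5384]  K=[-0.0394; 0.2778]  nu=[0.8976]  x^+=[3.4390, 1.7694]  P^+=[0.8836 0.3050; 0.3050 0.7084]
step 2: x^-=[4.2706, 1.7694]  P^-=[1.5668 0.6460; 0.6460 0.8284]  H_jac=[-0.0828 0.1999]  S=[0.5225]  K=[-0.0012; 0.2145]  nu=[1.1672]  x^+=[4.2692, 2.0198]  P^+=[1.5668 0.6461; 0.6461 0.8044]
step 3: x^-=[5.2185, 2.0198]  P^-=[2.5918 1.0322; 1.0322 0.9244]  H_jac=[-0.0645 0.1667]  S=[0.5143]  K=[0.0094; 0.1701]  nu=[-0.1593]  x^+=[5.2170, 1.9927]  P^+=[2.5918 1.0313; 1.0313 0.9095]

x_post = [5.2170, 1.9927]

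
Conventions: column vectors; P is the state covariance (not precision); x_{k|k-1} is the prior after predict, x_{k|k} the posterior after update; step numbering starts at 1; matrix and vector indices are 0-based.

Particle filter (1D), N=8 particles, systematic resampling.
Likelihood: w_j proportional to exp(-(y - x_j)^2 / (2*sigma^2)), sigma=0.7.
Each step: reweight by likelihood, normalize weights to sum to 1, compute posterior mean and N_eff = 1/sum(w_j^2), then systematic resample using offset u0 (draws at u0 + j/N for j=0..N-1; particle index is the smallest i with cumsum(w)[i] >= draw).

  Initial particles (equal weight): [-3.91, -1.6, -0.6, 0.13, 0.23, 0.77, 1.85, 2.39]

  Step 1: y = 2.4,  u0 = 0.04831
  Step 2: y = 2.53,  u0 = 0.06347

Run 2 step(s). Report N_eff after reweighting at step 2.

N_eff = 7.6238

step 1: w=[0.0000, 0.0000, 0.0001, 0.0029, 0.0045, 0.0366, 0.4048, 0.5511]  mean=2.0957  Neff=2.1323  idx=[6, 6, 6, 6, 7, 7, 7, 7]
step 2: w=[0.0972, 0.0972, 0.0972, 0.0972, 0.1528, 0.1528, 0.1528, 0.1528]  mean=2.1800  Neff=7.6238  idx=[0, 1, 3, 4, 5, 5, 6, 7]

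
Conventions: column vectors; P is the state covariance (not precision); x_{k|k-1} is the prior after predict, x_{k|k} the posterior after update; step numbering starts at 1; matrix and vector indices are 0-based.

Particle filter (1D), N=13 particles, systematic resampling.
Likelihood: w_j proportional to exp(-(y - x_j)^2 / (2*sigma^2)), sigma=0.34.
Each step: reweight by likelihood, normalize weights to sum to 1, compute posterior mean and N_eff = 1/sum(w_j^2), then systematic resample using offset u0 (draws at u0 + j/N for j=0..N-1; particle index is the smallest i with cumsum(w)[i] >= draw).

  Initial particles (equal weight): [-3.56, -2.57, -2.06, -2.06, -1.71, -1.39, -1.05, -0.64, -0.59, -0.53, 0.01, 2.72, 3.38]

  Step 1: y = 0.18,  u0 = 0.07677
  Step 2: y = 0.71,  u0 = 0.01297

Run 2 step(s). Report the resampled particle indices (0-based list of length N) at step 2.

resampled_idx = [2, 2, 3, 4, 5, 6, 7, 8, 8, 9, 10, 11, 12]

step 1: w=[0.0000, 0.0000, 0.0000, 0.0000, 0.0000, 0.0000, 0.0013, 0.0484, 0.0682, 0.1001, 0.7820, 0.0000, 0.0000]  mean=-0.1178  Neff=1.5909  idx=[8, 9, 10, 10, 10, 10, 10, 10, 10, 10, 10, 10, 10]
step 2: w=[0.0005, 0.0010, 0.0908, 0.0908, 0.0908, 0.0908, 0.0908, 0.0908, 0.0908, 0.0908, 0.0908, 0.0908, 0.0908]  mean=0.0092  Neff=11.0326  idx=[2, 2, 3, 4, 5, 6, 7, 8, 8, 9, 10, 11, 12]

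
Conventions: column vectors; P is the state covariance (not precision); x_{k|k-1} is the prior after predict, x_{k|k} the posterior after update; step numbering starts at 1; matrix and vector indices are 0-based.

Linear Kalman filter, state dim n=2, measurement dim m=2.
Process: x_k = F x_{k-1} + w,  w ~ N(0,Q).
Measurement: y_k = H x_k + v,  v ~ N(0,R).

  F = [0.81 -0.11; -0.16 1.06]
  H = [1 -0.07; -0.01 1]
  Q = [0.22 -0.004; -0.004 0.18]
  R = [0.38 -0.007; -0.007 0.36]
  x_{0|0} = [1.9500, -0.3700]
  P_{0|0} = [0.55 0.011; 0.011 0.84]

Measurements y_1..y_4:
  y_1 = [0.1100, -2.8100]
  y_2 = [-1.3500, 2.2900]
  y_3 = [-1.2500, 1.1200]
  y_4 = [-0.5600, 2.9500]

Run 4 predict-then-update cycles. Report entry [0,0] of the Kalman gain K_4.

step 1: x^-=[1.6202, -0.7042]  P^-=[0.5891 -0.1636; -0.1636 1.1342]  S=[0.9975 -0.2560; -0.2560 1.4975]  K=[0.5992 -0.0107; -0.0512 0.7497]  nu=[-1.5595, -2.0896]  x^+=[0.7081, -2.1910]  P^+=[0.2274 -0.0058; -0.0058 0.2702]
step 2: x^-=[0.8146, -2.4357]  P^-=[0.3735 -0.0700; -0.0700 0.4914]  S=[0.7657 -0.1152; -0.1152 0.8528]  K=[0.4911 -0.0202; -0.0506 0.5702]  nu=[-2.3351, 4.7339]  x^+=[-0.4277, 0.3815]  P^+=[0.1862 -0.0088; -0.0088 0.2055]
step 3: x^-=[-0.3884, 0.4728]  P^-=[0.3462 -0.0598; -0.0598 0.4187]  S=[0.7366 -0.0996; -0.0996 0.7799]  K=[0.4729 -0.0207; -0.0491 0.5313]  nu=[-0.8285, 0.6433]  x^+=[-0.7935, 0.8553]  P^+=[0.1792 -0.0090; -0.0090 0.1915]
step 4: x^-=[-0.7368, 1.0336]  P^-=[0.3415 -0.0574; -0.0574 0.4028]  S=[0.7315 -0.0961; -0.0961 0.7640]  K=[0.4696 -0.0206; -0.0485 0.5219]  nu=[0.2492, 1.9090]  x^+=[-0.6591, 2.0179]  P^+=[0.1780 -0.0089; -0.0089 0.1881]

K[0,0] = 0.4696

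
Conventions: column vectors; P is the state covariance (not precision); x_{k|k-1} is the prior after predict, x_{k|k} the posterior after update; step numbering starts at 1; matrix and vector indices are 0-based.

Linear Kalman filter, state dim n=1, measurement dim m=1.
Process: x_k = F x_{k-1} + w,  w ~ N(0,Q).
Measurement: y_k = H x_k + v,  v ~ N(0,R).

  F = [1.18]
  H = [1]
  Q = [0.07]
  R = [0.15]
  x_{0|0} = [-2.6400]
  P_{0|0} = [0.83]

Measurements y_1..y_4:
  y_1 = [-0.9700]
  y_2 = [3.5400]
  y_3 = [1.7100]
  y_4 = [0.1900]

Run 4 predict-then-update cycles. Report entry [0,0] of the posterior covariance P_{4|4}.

step 1: x^-=[-3.1152]  P^-=[1.2257]  S=[1.3757]  K=[0.8910]  nu=[2.1452]  x^+=[-1.2039]  P^+=[0.1336]
step 2: x^-=[-1.4206]  P^-=[0.2561]  S=[0.4061]  K=[0.6306]  nu=[4.9606]  x^+=[1.7077]  P^+=[0.0946]
step 3: x^-=[2.0150]  P^-=[0.2017]  S=[0.3517]  K=[0.5735]  nu=[-0.3050]  x^+=[1.8401]  P^+=[0.0860]
step 4: x^-=[2.1713]  P^-=[0.1898]  S=[0.3398]  K=[0.5585]  nu=[-1.9813]  x^+=[1.0647]  P^+=[0.0838]

P_post[0,0] = 0.0838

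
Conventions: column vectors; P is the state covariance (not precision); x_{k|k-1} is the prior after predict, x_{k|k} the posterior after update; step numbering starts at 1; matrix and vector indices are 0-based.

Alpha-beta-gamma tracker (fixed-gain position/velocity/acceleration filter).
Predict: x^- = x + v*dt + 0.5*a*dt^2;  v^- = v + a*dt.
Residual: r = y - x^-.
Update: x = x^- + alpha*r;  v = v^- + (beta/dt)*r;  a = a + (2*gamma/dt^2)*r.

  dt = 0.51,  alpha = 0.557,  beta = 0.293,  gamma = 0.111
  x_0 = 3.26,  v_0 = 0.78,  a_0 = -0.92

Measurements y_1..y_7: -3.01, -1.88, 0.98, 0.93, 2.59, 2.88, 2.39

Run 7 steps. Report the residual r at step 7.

step 1: x_pred=3.5382  r=-6.5482  x^+=-0.1092  v^+=-3.4512  a^+=-6.5090
step 2: x_pred=-2.7158  r=0.8358  x^+=-2.2502  v^+=-6.2906  a^+=-5.7956
step 3: x_pred=-6.2122  r=7.1922  x^+=-2.2061  v^+=-5.1144  a^+=0.3430
step 4: x_pred=-4.7699  r=5.6999  x^+=-1.5950  v^+=-1.6648  a^+=5.2080
step 5: x_pred=-1.7668  r=4.3568  x^+=0.6599  v^+=3.4943  a^+=8.9266
step 6: x_pred=3.6029  r=-0.7229  x^+=3.2002  v^+=7.6315  a^+=8.3096
step 7: x_pred=8.1730  r=-5.7830  x^+=4.9519  v^+=8.5470  a^+=3.3737

resid = -5.7830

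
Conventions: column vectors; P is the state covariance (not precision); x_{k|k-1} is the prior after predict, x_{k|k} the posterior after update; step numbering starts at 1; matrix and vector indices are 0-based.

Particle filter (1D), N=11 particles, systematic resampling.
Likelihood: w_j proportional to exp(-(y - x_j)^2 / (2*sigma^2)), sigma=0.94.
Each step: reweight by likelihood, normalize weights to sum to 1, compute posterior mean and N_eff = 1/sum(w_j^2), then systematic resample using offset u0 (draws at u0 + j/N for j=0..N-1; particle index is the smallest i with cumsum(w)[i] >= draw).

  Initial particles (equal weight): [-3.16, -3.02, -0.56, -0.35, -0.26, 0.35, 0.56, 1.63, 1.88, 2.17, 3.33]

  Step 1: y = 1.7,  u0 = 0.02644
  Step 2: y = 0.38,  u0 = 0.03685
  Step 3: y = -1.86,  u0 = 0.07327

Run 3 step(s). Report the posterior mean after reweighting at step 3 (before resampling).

post_mean = -0.1354

step 1: w=[0.0000, 0.0000, 0.0133, 0.0222, 0.0272, 0.0853, 0.1146, 0.2385, 0.2348, 0.2110, 0.0532]  mean=1.5369  Neff=5.5197  idx=[3, 5, 6, 7, 7, 7, 8, 8, 9, 9, 9]
step 2: w=[0.1477, 0.1995, 0.1960, 0.0825, 0.0825, 0.0825, 0.0559, 0.0559, 0.0326, 0.0326, 0.0326]  mean=0.9532  Neff=7.7013  idx=[0, 0, 1, 1, 2, 2, 3, 4, 5, 7, 9]
step 3: w=[0.3656, 0.3656, 0.0838, 0.0838, 0.0483, 0.0483, 0.0013, 0.0013, 0.0013, 0.0005, 0.0001]  mean=-0.1354  Neff=3.4963  idx=[0, 0, 0, 0, 1, 1, 1, 1, 2, 3, 5]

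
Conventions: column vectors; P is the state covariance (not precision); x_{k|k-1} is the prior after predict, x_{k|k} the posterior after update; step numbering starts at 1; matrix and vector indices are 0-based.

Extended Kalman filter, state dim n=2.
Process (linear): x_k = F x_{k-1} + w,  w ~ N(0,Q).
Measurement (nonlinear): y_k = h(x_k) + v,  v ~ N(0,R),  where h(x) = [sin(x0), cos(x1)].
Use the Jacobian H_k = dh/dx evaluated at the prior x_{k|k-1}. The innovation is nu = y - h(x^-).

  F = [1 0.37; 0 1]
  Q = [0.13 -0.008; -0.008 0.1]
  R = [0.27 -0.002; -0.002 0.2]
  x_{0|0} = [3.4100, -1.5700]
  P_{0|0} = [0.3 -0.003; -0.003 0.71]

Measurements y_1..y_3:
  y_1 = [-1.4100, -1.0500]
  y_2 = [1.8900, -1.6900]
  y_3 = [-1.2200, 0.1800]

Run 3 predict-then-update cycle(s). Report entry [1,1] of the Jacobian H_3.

step 1: x^-=[2.8291, -1.5700]  P^-=[0.5250 0.2517; 0.2517 0.8100]  H_jac=[-0.9516 0.0000; 0.0000 1.0000]  S=[0.7454 -0.2415; -0.2415 1.0100]  K=[-0.6390 0.0964; -0.0666 0.7860]  nu=[-1.7174, -1.0508]  x^+=[3.8252, -2.2815]  P^+=[0.1815 0.0206; 0.0206 0.1573]
step 2: x^-=[2.9810, -2.2815]  P^-=[0.3483 0.0708; 0.0708 0.2573]  H_jac=[-0.9871 0.0000; 0.0000 0.7579]  S=[0.6094 -0.0550; -0.0550 0.3478]  K=[-0.5582 0.0660; -0.0650 0.5505]  nu=[1.7301, -1.0376]  x^+=[1.9467, -2.9652]  P^+=[0.1528 0.0189; 0.0189 0.1454]
step 3: x^-=[0.8496, -2.9652]  P^-=[0.3167 0.0647; 0.0647 0.2454]  H_jac=[0.6603 0.0000; 0.0000 0.1755]  S=[0.4081 0.0055; 0.0055 0.2076]  K=[0.5119 0.0412; 0.1019 0.2048]  nu=[-1.9710, 1.1645]  x^+=[-0.1114, -2.9276]  P^+=[0.2092 0.0411; 0.0411 0.2323]

H_jac[1,1] = 0.1755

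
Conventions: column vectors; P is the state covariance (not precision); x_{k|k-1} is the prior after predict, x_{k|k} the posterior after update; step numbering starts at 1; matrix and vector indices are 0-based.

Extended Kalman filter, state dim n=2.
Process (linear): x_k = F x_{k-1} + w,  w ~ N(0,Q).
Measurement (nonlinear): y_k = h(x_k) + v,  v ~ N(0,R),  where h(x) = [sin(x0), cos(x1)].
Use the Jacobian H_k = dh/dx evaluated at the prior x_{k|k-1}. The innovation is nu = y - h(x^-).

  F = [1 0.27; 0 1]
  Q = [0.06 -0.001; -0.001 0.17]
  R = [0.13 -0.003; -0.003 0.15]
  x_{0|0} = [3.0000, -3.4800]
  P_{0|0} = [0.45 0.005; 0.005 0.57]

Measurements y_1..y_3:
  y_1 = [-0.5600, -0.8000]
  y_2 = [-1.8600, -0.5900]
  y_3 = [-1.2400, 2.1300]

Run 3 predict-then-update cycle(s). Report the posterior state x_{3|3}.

step 1: x^-=[2.0604, -3.4800]  P^-=[0.5543 0.1579; 0.1579 0.7400]  H_jac=[-0.4703 0.0000; 0.0000 -0.3320]  S=[0.2526 0.0217; 0.0217 0.2316]  K=[-1.0207 -0.1309; -0.2047 -1.0418]  nu=[-1.4425, 0.1433]  x^+=[3.5141, -3.3340]  P^+=[0.2813 0.0499; 0.0499 0.4689]
step 2: x^-=[2.6139, -3.3340]  P^-=[0.4025 0.1755; 0.1755 0.6389]  H_jac=[-0.8640 0.0000; 0.0000 -0.1912]  S=[0.4304 0.0260; 0.0260 0.1734]  K=[-0.8035 -0.0731; -0.3126 -0.6578]  nu=[-2.3635, 0.3915]  x^+=[4.4843, -2.8527]  P^+=[0.1206 0.0448; 0.0448 0.5111]
step 3: x^-=[3.7140, -2.8527]  P^-=[0.2421 0.1817; 0.1817 0.6811]  H_jac=[-0.8406 0.0000; 0.0000 0.2848]  S=[0.3010 -0.0465; -0.0465 0.2053]  K=[-0.6601 0.1026; -0.3746 0.8603]  nu=[-0.6983, 3.0886]  x^+=[4.4919, 0.0658]  P^+=[0.1024 0.0610; 0.0610 0.4570]

x_post = [4.4919, 0.0658]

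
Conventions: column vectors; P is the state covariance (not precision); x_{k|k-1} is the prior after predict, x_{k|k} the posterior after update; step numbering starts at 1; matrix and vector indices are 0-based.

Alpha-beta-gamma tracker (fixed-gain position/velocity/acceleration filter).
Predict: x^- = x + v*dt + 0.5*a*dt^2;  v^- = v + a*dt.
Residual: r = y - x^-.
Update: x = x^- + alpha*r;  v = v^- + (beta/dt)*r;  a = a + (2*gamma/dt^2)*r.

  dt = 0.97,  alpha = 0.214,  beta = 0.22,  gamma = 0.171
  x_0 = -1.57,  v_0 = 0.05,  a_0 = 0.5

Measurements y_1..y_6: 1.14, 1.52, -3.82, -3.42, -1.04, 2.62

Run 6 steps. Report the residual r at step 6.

step 1: x_pred=-1.2863  r=2.4263  x^+=-0.7671  v^+=1.0853  a^+=1.3819
step 2: x_pred=0.9358  r=0.5842  x^+=1.0608  v^+=2.5582  a^+=1.5943
step 3: x_pred=4.2923  r=-8.1123  x^+=2.5563  v^+=2.2648  a^+=-1.3544
step 4: x_pred=4.1159  r=-7.5359  x^+=2.5032  v^+=-0.7582  a^+=-4.0936
step 5: x_pred=-0.1581  r=-0.8819  x^+=-0.3468  v^+=-4.9290  a^+=-4.4142
step 6: x_pred=-7.2046  r=9.8246  x^+=-5.1021  v^+=-6.9825  a^+=-0.8431

resid = 9.8246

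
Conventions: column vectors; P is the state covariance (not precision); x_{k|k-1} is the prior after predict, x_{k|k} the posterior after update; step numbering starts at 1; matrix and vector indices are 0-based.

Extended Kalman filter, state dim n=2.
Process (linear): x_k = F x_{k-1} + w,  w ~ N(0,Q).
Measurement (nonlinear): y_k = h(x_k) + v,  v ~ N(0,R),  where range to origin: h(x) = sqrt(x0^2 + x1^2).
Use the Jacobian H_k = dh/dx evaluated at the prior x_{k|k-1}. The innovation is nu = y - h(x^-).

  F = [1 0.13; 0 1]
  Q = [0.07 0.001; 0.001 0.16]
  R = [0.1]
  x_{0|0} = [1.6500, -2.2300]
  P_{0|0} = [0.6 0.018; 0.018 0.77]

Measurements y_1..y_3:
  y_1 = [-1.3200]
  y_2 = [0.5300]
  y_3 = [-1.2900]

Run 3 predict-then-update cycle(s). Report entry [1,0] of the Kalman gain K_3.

step 1: x^-=[1.3601, -2.2300]  P^-=[0.6877 0.1191; 0.1191 0.9300]  H_jac=[0.5207 -0.8537]  S=[0.8584]  K=[0.2987; -0.8527]  nu=[-3.9320]  x^+=[0.1856, 1.1228]  P^+=[0.6111 0.3377; 0.3377 0.3059]
step 2: x^-=[0.3316, 1.1228]  P^-=[0.7741 0.3785; 0.3785 0.4659]  H_jac=[0.2832 0.9591]  S=[0.7962]  K=[0.7313; 0.6958]  nu=[-0.6408]  x^+=[-0.1370, 0.6770]  P^+=[0.3483 -0.0266; -0.0266 0.0804]
step 3: x^-=[-0.0490, 0.6770]  P^-=[0.4128 -0.0152; -0.0152 0.2404]  H_jac=[-0.0721 0.9974]  S=[0.3435]  K=[-0.1307; 0.7013]  nu=[-1.9688]  x^+=[0.2084, -0.7036]  P^+=[0.4069 0.0163; 0.0163 0.0715]

K[1,0] = 0.7013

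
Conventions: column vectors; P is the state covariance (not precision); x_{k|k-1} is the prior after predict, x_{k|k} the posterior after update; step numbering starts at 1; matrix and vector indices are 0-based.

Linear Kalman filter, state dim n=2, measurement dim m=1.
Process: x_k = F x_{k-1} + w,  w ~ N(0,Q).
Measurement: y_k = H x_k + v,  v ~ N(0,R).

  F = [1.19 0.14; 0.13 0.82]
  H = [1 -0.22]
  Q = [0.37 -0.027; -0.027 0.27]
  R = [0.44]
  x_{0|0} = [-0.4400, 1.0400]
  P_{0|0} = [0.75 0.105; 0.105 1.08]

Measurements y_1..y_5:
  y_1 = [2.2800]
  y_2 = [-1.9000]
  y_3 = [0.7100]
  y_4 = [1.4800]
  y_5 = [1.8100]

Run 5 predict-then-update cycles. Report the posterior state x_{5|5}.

x_post = [1.8548, 0.7563]

step 1: x^-=[-0.3780, 0.7956]  P^-=[1.4882 0.3174; 0.3174 1.0313]  S=[1.8385]  K=[0.7715; 0.0492]  nu=[2.8330]  x^+=[1.8077, 0.9351]  P^+=[0.3939 0.2476; 0.2476 1.0268]
step 2: x^-=[2.2821, 1.0018]  P^-=[1.0304 0.3979; 0.3979 1.0199]  S=[1.3447]  K=[0.7012; 0.1290]  nu=[-3.9617]  x^+=[-0.4958, 0.4906]  P^+=[0.3693 0.2762; 0.2762 0.9975]
step 3: x^-=[-0.5213, 0.3378]  P^-=[1.0045 0.4192; 0.4192 1.0058]  S=[1.3088]  K=[0.6971; 0.1512]  nu=[1.3057]  x^+=[0.3888, 0.5352]  P^+=[0.3686 0.2812; 0.2812 0.9759]
step 4: x^-=[0.5376, 0.4894]  P^-=[1.0048 0.4216; 0.4216 0.9924]  S=[1.3073]  K=[0.6976; 0.1555]  nu=[1.0501]  x^+=[1.2702, 0.6527]  P^+=[0.3685 0.2798; 0.2798 0.9608]
step 5: x^-=[1.6029, 0.7004]  P^-=[1.0039 0.4184; 0.4184 0.9819]  S=[1.3073]  K=[0.6975; 0.1548]  nu=[0.3612]  x^+=[1.8548, 0.7563]  P^+=[0.3679 0.2772; 0.2772 0.9506]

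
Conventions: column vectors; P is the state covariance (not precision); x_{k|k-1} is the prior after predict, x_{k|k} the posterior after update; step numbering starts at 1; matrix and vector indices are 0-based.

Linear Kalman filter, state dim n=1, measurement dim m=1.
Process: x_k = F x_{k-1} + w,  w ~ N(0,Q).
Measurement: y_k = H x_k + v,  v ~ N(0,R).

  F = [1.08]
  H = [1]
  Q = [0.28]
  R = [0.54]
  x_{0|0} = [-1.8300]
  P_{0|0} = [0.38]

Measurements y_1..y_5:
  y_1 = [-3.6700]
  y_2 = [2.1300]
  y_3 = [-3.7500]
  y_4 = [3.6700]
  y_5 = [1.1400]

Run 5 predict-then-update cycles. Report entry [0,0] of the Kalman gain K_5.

step 1: x^-=[-1.9764]  P^-=[0.7232]  S=[1.2632]  K=[0.5725]  nu=[-1.6936]  x^+=[-2.9460]  P^+=[0.3092]
step 2: x^-=[-3.1817]  P^-=[0.6406]  S=[1.1806]  K=[0.5426]  nu=[5.3117]  x^+=[-0.2995]  P^+=[0.2930]
step 3: x^-=[-0.3235]  P^-=[0.6218]  S=[1.1618]  K=[0.5352]  nu=[-3.4265]  x^+=[-2.1573]  P^+=[0.2890]
step 4: x^-=[-2.3299]  P^-=[0.6171]  S=[1.1571]  K=[0.5333]  nu=[5.9999]  x^+=[0.8699]  P^+=[0.2880]
step 5: x^-=[0.9395]  P^-=[0.6159]  S=[1.1559]  K=[0.5328]  nu=[0.2005]  x^+=[1.0463]  P^+=[0.2877]

K[0,0] = 0.5328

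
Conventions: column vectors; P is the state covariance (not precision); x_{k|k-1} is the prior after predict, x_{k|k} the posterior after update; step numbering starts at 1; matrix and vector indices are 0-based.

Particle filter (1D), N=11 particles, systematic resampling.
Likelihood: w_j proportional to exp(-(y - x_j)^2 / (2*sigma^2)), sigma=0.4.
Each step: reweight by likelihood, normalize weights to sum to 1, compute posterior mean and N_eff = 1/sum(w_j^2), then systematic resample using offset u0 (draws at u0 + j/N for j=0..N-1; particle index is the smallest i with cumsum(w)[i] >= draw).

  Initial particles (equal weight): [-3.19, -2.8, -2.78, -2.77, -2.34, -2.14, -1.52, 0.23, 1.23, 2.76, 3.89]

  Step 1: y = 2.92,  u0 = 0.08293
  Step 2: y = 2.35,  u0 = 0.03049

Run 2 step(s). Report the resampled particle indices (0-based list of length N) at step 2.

resampled_idx = [0, 1, 2, 3, 3, 4, 5, 6, 7, 8, 9]

step 1: w=[0.0000, 0.0000, 0.0000, 0.0000, 0.0000, 0.0000, 0.0000, 0.0000, 0.0001, 0.9457, 0.0541]  mean=2.8210  Neff=1.1144  idx=[9, 9, 9, 9, 9, 9, 9, 9, 9, 9, 10]
step 2: w=[0.1000, 0.1000, 0.1000, 0.1000, 0.1000, 0.1000, 0.1000, 0.1000, 0.1000, 0.1000, 0.0001]  mean=2.7601  Neff=10.0020  idx=[0, 1, 2, 3, 3, 4, 5, 6, 7, 8, 9]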